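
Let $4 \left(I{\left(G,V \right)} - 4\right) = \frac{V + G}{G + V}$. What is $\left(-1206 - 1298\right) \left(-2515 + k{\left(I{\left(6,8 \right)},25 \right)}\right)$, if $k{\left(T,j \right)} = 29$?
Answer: $6224944$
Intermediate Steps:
$I{\left(G,V \right)} = \frac{17}{4}$ ($I{\left(G,V \right)} = 4 + \frac{\left(V + G\right) \frac{1}{G + V}}{4} = 4 + \frac{\left(G + V\right) \frac{1}{G + V}}{4} = 4 + \frac{1}{4} \cdot 1 = 4 + \frac{1}{4} = \frac{17}{4}$)
$\left(-1206 - 1298\right) \left(-2515 + k{\left(I{\left(6,8 \right)},25 \right)}\right) = \left(-1206 - 1298\right) \left(-2515 + 29\right) = \left(-2504\right) \left(-2486\right) = 6224944$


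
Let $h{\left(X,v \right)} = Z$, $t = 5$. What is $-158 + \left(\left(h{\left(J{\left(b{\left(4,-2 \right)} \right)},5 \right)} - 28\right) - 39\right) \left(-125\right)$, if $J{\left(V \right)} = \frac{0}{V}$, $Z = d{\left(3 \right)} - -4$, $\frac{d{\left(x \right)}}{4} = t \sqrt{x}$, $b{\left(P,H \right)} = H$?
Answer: $7717 - 2500 \sqrt{3} \approx 3386.9$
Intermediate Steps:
$d{\left(x \right)} = 20 \sqrt{x}$ ($d{\left(x \right)} = 4 \cdot 5 \sqrt{x} = 20 \sqrt{x}$)
$Z = 4 + 20 \sqrt{3}$ ($Z = 20 \sqrt{3} - -4 = 20 \sqrt{3} + 4 = 4 + 20 \sqrt{3} \approx 38.641$)
$J{\left(V \right)} = 0$
$h{\left(X,v \right)} = 4 + 20 \sqrt{3}$
$-158 + \left(\left(h{\left(J{\left(b{\left(4,-2 \right)} \right)},5 \right)} - 28\right) - 39\right) \left(-125\right) = -158 + \left(\left(\left(4 + 20 \sqrt{3}\right) - 28\right) - 39\right) \left(-125\right) = -158 + \left(\left(-24 + 20 \sqrt{3}\right) - 39\right) \left(-125\right) = -158 + \left(-63 + 20 \sqrt{3}\right) \left(-125\right) = -158 + \left(7875 - 2500 \sqrt{3}\right) = 7717 - 2500 \sqrt{3}$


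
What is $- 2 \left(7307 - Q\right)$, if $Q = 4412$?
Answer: $-5790$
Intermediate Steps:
$- 2 \left(7307 - Q\right) = - 2 \left(7307 - 4412\right) = \left(-2\right) 2895 = -5790$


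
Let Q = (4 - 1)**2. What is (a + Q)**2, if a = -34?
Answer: 625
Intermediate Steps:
Q = 9 (Q = 3**2 = 9)
(a + Q)**2 = (-34 + 9)**2 = (-25)**2 = 625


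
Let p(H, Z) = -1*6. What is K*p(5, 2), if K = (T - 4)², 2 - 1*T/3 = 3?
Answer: -294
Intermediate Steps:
T = -3 (T = 6 - 3*3 = 6 - 9 = -3)
p(H, Z) = -6
K = 49 (K = (-3 - 4)² = (-7)² = 49)
K*p(5, 2) = 49*(-6) = -294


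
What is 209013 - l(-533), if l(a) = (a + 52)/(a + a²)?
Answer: 4558991593/21812 ≈ 2.0901e+5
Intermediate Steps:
l(a) = (52 + a)/(a + a²)
209013 - l(-533) = 209013 - (52 - 533)/((-533)*(1 - 533)) = 209013 - (-1)*(-481)/(533*(-532)) = 209013 - (-1)*(-1)*(-481)/(533*532) = 209013 - 1*(-37/21812) = 209013 + 37/21812 = 4558991593/21812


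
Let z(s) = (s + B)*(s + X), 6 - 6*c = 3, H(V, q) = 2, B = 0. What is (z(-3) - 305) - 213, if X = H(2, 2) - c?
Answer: -1027/2 ≈ -513.50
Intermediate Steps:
c = 1/2 (c = 1 - 1/6*3 = 1 - 1/2 = 1/2 ≈ 0.50000)
X = 3/2 (X = 2 - 1*1/2 = 2 - 1/2 = 3/2 ≈ 1.5000)
z(s) = s*(3/2 + s) (z(s) = (s + 0)*(s + 3/2) = s*(3/2 + s))
(z(-3) - 305) - 213 = ((1/2)*(-3)*(3 + 2*(-3)) - 305) - 213 = ((1/2)*(-3)*(3 - 6) - 305) - 213 = ((1/2)*(-3)*(-3) - 305) - 213 = (9/2 - 305) - 213 = -601/2 - 213 = -1027/2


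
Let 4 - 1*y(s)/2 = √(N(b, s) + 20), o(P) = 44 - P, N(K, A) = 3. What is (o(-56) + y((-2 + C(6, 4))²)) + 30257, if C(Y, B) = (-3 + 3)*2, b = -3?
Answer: 30365 - 2*√23 ≈ 30355.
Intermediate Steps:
C(Y, B) = 0 (C(Y, B) = 0*2 = 0)
y(s) = 8 - 2*√23 (y(s) = 8 - 2*√(3 + 20) = 8 - 2*√23)
(o(-56) + y((-2 + C(6, 4))²)) + 30257 = ((44 - 1*(-56)) + (8 - 2*√23)) + 30257 = ((44 + 56) + (8 - 2*√23)) + 30257 = (100 + (8 - 2*√23)) + 30257 = (108 - 2*√23) + 30257 = 30365 - 2*√23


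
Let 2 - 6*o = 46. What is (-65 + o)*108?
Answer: -7812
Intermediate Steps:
o = -22/3 (o = ⅓ - ⅙*46 = ⅓ - 23/3 = -22/3 ≈ -7.3333)
(-65 + o)*108 = (-65 - 22/3)*108 = -217/3*108 = -7812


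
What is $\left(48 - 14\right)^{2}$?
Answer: $1156$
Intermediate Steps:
$\left(48 - 14\right)^{2} = 34^{2} = 1156$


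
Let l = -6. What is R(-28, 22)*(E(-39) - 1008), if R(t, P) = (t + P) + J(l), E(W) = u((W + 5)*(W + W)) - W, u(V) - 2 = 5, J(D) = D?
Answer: 11544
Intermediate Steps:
u(V) = 7 (u(V) = 2 + 5 = 7)
E(W) = 7 - W
R(t, P) = -6 + P + t (R(t, P) = (t + P) - 6 = (P + t) - 6 = -6 + P + t)
R(-28, 22)*(E(-39) - 1008) = (-6 + 22 - 28)*((7 - 1*(-39)) - 1008) = -12*((7 + 39) - 1008) = -12*(46 - 1008) = -12*(-962) = 11544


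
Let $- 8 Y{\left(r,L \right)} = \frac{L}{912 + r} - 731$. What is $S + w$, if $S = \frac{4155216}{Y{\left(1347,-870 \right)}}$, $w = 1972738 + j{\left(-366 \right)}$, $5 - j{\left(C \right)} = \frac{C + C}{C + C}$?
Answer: $\frac{1111485141070}{550733} \approx 2.0182 \cdot 10^{6}$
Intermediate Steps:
$j{\left(C \right)} = 4$ ($j{\left(C \right)} = 5 - \frac{C + C}{C + C} = 5 - \frac{2 C}{2 C} = 5 - 2 C \frac{1}{2 C} = 5 - 1 = 4$)
$Y{\left(r,L \right)} = \frac{731}{8} - \frac{L}{8 \left(912 + r\right)}$ ($Y{\left(r,L \right)} = - \frac{\frac{L}{912 + r} - 731}{8} = - \frac{-731 + \frac{L}{912 + r}}{8} = \frac{731}{8} - \frac{L}{8 \left(912 + r\right)}$)
$w = 1972742$ ($w = 1972738 + 4 = 1972742$)
$S = \frac{25031021184}{550733}$ ($S = \frac{4155216}{\frac{1}{8} \frac{1}{912 + 1347} \left(666672 - -870 + 731 \cdot 1347\right)} = \frac{4155216}{\frac{1}{8} \cdot \frac{1}{2259} \left(666672 + 870 + 984657\right)} = \frac{4155216}{\frac{1}{8} \cdot \frac{1}{2259} \cdot 1652199} = \frac{4155216}{\frac{550733}{6024}} = 4155216 \cdot \frac{6024}{550733} = \frac{25031021184}{550733} \approx 45450.0$)
$S + w = \frac{25031021184}{550733} + 1972742 = \frac{1111485141070}{550733}$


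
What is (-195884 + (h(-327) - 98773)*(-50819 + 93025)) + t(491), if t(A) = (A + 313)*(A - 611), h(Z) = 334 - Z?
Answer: -4141207436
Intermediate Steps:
t(A) = (-611 + A)*(313 + A) (t(A) = (313 + A)*(-611 + A) = (-611 + A)*(313 + A))
(-195884 + (h(-327) - 98773)*(-50819 + 93025)) + t(491) = (-195884 + ((334 - 1*(-327)) - 98773)*(-50819 + 93025)) + (-191243 + 491**2 - 298*491) = (-195884 + ((334 + 327) - 98773)*42206) + (-191243 + 241081 - 146318) = (-195884 + (661 - 98773)*42206) - 96480 = (-195884 - 98112*42206) - 96480 = (-195884 - 4140915072) - 96480 = -4141110956 - 96480 = -4141207436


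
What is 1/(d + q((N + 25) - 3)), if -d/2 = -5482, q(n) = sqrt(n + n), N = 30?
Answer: 2741/30052298 - sqrt(26)/60104596 ≈ 9.1123e-5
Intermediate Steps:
q(n) = sqrt(2)*sqrt(n) (q(n) = sqrt(2*n) = sqrt(2)*sqrt(n))
d = 10964 (d = -2*(-5482) = 10964)
1/(d + q((N + 25) - 3)) = 1/(10964 + sqrt(2)*sqrt((30 + 25) - 3)) = 1/(10964 + sqrt(2)*sqrt(55 - 3)) = 1/(10964 + sqrt(2)*sqrt(52)) = 1/(10964 + sqrt(2)*(2*sqrt(13))) = 1/(10964 + 2*sqrt(26))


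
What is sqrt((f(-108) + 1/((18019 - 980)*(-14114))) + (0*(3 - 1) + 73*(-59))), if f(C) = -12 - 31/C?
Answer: I*sqrt(20231486388720188225853)/2164396014 ≈ 65.717*I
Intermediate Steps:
sqrt((f(-108) + 1/((18019 - 980)*(-14114))) + (0*(3 - 1) + 73*(-59))) = sqrt(((-12 - 31/(-108)) + 1/((18019 - 980)*(-14114))) + (0*(3 - 1) + 73*(-59))) = sqrt(((-12 - 31*(-1/108)) - 1/14114/17039) + (0*2 - 4307)) = sqrt(((-12 + 31/108) + (1/17039)*(-1/14114)) + (0 - 4307)) = sqrt((-1265/108 - 1/240488446) - 4307) = sqrt(-152108942149/12986376084 - 4307) = sqrt(-56084430735937/12986376084) = I*sqrt(20231486388720188225853)/2164396014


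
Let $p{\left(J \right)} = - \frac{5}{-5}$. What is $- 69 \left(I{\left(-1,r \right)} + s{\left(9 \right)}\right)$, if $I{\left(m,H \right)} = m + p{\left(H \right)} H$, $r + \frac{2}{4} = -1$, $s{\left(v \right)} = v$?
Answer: $- \frac{897}{2} \approx -448.5$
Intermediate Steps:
$p{\left(J \right)} = 1$ ($p{\left(J \right)} = \left(-5\right) \left(- \frac{1}{5}\right) = 1$)
$r = - \frac{3}{2}$ ($r = - \frac{1}{2} - 1 = - \frac{3}{2} \approx -1.5$)
$I{\left(m,H \right)} = H + m$ ($I{\left(m,H \right)} = m + 1 H = m + H = H + m$)
$- 69 \left(I{\left(-1,r \right)} + s{\left(9 \right)}\right) = - 69 \left(\left(- \frac{3}{2} - 1\right) + 9\right) = - 69 \left(- \frac{5}{2} + 9\right) = \left(-69\right) \frac{13}{2} = - \frac{897}{2}$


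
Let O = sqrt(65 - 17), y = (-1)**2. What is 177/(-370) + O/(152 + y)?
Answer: -177/370 + 4*sqrt(3)/153 ≈ -0.43310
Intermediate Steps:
y = 1
O = 4*sqrt(3) (O = sqrt(48) = 4*sqrt(3) ≈ 6.9282)
177/(-370) + O/(152 + y) = 177/(-370) + (4*sqrt(3))/(152 + 1) = 177*(-1/370) + (4*sqrt(3))/153 = -177/370 + (4*sqrt(3))*(1/153) = -177/370 + 4*sqrt(3)/153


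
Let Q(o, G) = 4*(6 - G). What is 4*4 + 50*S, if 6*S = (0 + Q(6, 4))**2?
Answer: 1648/3 ≈ 549.33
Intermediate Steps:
Q(o, G) = 24 - 4*G
S = 32/3 (S = (0 + (24 - 4*4))**2/6 = (0 + (24 - 16))**2/6 = (0 + 8)**2/6 = (1/6)*8**2 = (1/6)*64 = 32/3 ≈ 10.667)
4*4 + 50*S = 4*4 + 50*(32/3) = 16 + 1600/3 = 1648/3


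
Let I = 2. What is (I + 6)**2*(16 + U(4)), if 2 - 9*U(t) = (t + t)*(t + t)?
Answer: 5248/9 ≈ 583.11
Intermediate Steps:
U(t) = 2/9 - 4*t**2/9 (U(t) = 2/9 - (t + t)*(t + t)/9 = 2/9 - 2*t*2*t/9 = 2/9 - 4*t**2/9)
(I + 6)**2*(16 + U(4)) = (2 + 6)**2*(16 + (2/9 - 4/9*4**2)) = 8**2*(16 + (2/9 - 4/9*16)) = 64*(16 + (2/9 - 64/9)) = 64*(16 - 62/9) = 64*(82/9) = 5248/9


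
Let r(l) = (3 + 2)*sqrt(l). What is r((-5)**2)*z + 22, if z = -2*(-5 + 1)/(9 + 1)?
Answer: 42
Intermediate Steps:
z = 4/5 (z = -(-8)/10 = -2*(-2/5) = 4/5 ≈ 0.80000)
r(l) = 5*sqrt(l)
r((-5)**2)*z + 22 = (5*sqrt((-5)**2))*(4/5) + 22 = (5*sqrt(25))*(4/5) + 22 = (5*5)*(4/5) + 22 = 25*(4/5) + 22 = 20 + 22 = 42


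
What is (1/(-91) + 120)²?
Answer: 119224561/8281 ≈ 14397.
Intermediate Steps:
(1/(-91) + 120)² = (-1/91 + 120)² = (10919/91)² = 119224561/8281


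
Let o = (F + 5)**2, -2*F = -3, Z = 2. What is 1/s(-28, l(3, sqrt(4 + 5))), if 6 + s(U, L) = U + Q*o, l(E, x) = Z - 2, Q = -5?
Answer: -4/981 ≈ -0.0040775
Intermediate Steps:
F = 3/2 (F = -1/2*(-3) = 3/2 ≈ 1.5000)
o = 169/4 (o = (3/2 + 5)**2 = (13/2)**2 = 169/4 ≈ 42.250)
l(E, x) = 0 (l(E, x) = 2 - 2 = 0)
s(U, L) = -869/4 + U (s(U, L) = -6 + (U - 5*169/4) = -6 + (U - 845/4) = -6 + (-845/4 + U) = -869/4 + U)
1/s(-28, l(3, sqrt(4 + 5))) = 1/(-869/4 - 28) = 1/(-981/4) = -4/981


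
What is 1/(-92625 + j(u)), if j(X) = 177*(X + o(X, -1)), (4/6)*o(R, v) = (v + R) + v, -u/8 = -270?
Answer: 1/862644 ≈ 1.1592e-6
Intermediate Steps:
u = 2160 (u = -8*(-270) = 2160)
o(R, v) = 3*v + 3*R/2 (o(R, v) = 3*((v + R) + v)/2 = 3*((R + v) + v)/2 = 3*(R + 2*v)/2 = 3*v + 3*R/2)
j(X) = -531 + 885*X/2 (j(X) = 177*(X + (3*(-1) + 3*X/2)) = 177*(X + (-3 + 3*X/2)) = 177*(-3 + 5*X/2) = -531 + 885*X/2)
1/(-92625 + j(u)) = 1/(-92625 + (-531 + (885/2)*2160)) = 1/(-92625 + (-531 + 955800)) = 1/(-92625 + 955269) = 1/862644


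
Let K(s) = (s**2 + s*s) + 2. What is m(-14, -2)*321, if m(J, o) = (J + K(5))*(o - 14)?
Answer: -195168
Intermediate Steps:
K(s) = 2 + 2*s**2 (K(s) = (s**2 + s**2) + 2 = 2*s**2 + 2 = 2 + 2*s**2)
m(J, o) = (-14 + o)*(52 + J) (m(J, o) = (J + (2 + 2*5**2))*(o - 14) = (J + (2 + 2*25))*(-14 + o) = (J + (2 + 50))*(-14 + o) = (J + 52)*(-14 + o) = (52 + J)*(-14 + o) = (-14 + o)*(52 + J))
m(-14, -2)*321 = (-728 - 14*(-14) + 52*(-2) - 14*(-2))*321 = (-728 + 196 - 104 + 28)*321 = -608*321 = -195168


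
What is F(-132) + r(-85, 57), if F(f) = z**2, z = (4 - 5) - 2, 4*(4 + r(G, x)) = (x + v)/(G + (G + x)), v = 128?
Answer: 2075/452 ≈ 4.5907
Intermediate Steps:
r(G, x) = -4 + (128 + x)/(4*(x + 2*G)) (r(G, x) = -4 + ((x + 128)/(G + (G + x)))/4 = -4 + ((128 + x)/(x + 2*G))/4 = -4 + (128 + x)/(4*(x + 2*G)))
z = -3 (z = -1 - 2 = -3)
F(f) = 9 (F(f) = (-3)**2 = 9)
F(-132) + r(-85, 57) = 9 + (128 - 32*(-85) - 15*57)/(4*(57 + 2*(-85))) = 9 + (128 + 2720 - 855)/(4*(57 - 170)) = 9 + (1/4)*1993/(-113) = 9 + (1/4)*(-1/113)*1993 = 9 - 1993/452 = 2075/452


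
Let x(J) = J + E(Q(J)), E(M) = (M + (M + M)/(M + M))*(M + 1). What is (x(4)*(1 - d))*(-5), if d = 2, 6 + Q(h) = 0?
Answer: 145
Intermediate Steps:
Q(h) = -6 (Q(h) = -6 + 0 = -6)
E(M) = (1 + M)² (E(M) = (M + (2*M)/((2*M)))*(1 + M) = (M + (2*M)*(1/(2*M)))*(1 + M) = (M + 1)*(1 + M) = (1 + M)*(1 + M) = (1 + M)²)
x(J) = 25 + J (x(J) = J + (1 + (-6)² + 2*(-6)) = J + (1 + 36 - 12) = J + 25 = 25 + J)
(x(4)*(1 - d))*(-5) = ((25 + 4)*(1 - 1*2))*(-5) = (29*(1 - 2))*(-5) = (29*(-1))*(-5) = -29*(-5) = 145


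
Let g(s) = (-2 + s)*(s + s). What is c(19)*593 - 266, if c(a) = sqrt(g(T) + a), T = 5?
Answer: 3885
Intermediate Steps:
g(s) = 2*s*(-2 + s) (g(s) = (-2 + s)*(2*s) = 2*s*(-2 + s))
c(a) = sqrt(30 + a) (c(a) = sqrt(2*5*(-2 + 5) + a) = sqrt(2*5*3 + a) = sqrt(30 + a))
c(19)*593 - 266 = sqrt(30 + 19)*593 - 266 = sqrt(49)*593 - 266 = 7*593 - 266 = 4151 - 266 = 3885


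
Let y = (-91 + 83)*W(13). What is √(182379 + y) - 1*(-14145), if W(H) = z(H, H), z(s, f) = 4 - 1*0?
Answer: 14145 + 11*√1507 ≈ 14572.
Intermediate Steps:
z(s, f) = 4 (z(s, f) = 4 + 0 = 4)
W(H) = 4
y = -32 (y = (-91 + 83)*4 = -8*4 = -32)
√(182379 + y) - 1*(-14145) = √(182379 - 32) - 1*(-14145) = √182347 + 14145 = 11*√1507 + 14145 = 14145 + 11*√1507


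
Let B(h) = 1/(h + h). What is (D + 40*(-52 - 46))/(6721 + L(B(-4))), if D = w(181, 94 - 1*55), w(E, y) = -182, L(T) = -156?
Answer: -4102/6565 ≈ -0.62483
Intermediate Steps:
B(h) = 1/(2*h)
D = -182
(D + 40*(-52 - 46))/(6721 + L(B(-4))) = (-182 + 40*(-52 - 46))/(6721 - 156) = (-182 + 40*(-98))/6565 = (-182 - 3920)*(1/6565) = -4102*1/6565 = -4102/6565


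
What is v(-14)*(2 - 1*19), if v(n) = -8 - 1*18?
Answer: 442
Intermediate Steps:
v(n) = -26 (v(n) = -8 - 18 = -26)
v(-14)*(2 - 1*19) = -26*(2 - 1*19) = -26*(2 - 19) = -26*(-17) = 442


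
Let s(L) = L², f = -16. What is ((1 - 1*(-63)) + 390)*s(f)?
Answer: 116224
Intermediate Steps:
((1 - 1*(-63)) + 390)*s(f) = ((1 - 1*(-63)) + 390)*(-16)² = ((1 + 63) + 390)*256 = (64 + 390)*256 = 454*256 = 116224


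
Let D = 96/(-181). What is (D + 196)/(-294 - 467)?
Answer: -35380/137741 ≈ -0.25686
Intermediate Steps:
D = -96/181 (D = 96*(-1/181) = -96/181 ≈ -0.53039)
(D + 196)/(-294 - 467) = (-96/181 + 196)/(-294 - 467) = (35380/181)/(-761) = (35380/181)*(-1/761) = -35380/137741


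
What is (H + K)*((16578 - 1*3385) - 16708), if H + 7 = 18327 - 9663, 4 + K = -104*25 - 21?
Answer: -21202480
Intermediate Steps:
K = -2625 (K = -4 + (-104*25 - 21) = -4 + (-2600 - 21) = -4 - 2621 = -2625)
H = 8657 (H = -7 + (18327 - 9663) = -7 + 8664 = 8657)
(H + K)*((16578 - 1*3385) - 16708) = (8657 - 2625)*((16578 - 1*3385) - 16708) = 6032*((16578 - 3385) - 16708) = 6032*(13193 - 16708) = 6032*(-3515) = -21202480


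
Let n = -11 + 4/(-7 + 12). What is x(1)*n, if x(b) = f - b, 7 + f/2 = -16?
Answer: 2397/5 ≈ 479.40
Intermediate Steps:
f = -46 (f = -14 + 2*(-16) = -14 - 32 = -46)
x(b) = -46 - b
n = -51/5 (n = -11 + 4/5 = -11 + (⅕)*4 = -11 + ⅘ = -51/5 ≈ -10.200)
x(1)*n = (-46 - 1*1)*(-51/5) = (-46 - 1)*(-51/5) = -47*(-51/5) = 2397/5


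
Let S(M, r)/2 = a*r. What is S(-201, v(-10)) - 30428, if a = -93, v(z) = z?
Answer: -28568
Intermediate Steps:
S(M, r) = -186*r (S(M, r) = 2*(-93*r) = -186*r)
S(-201, v(-10)) - 30428 = -186*(-10) - 30428 = 1860 - 30428 = -28568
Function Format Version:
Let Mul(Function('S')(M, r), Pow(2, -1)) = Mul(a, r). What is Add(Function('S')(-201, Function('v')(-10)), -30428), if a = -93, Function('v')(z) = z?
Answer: -28568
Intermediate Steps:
Function('S')(M, r) = Mul(-186, r) (Function('S')(M, r) = Mul(2, Mul(-93, r)) = Mul(-186, r))
Add(Function('S')(-201, Function('v')(-10)), -30428) = Add(Mul(-186, -10), -30428) = Add(1860, -30428) = -28568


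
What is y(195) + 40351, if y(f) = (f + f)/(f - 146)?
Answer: 1977589/49 ≈ 40359.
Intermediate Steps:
y(f) = 2*f/(-146 + f) (y(f) = (2*f)/(-146 + f) = 2*f/(-146 + f))
y(195) + 40351 = 2*195/(-146 + 195) + 40351 = 2*195/49 + 40351 = 2*195*(1/49) + 40351 = 390/49 + 40351 = 1977589/49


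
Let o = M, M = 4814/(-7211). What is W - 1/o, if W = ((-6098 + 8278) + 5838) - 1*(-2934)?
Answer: 52730139/4814 ≈ 10954.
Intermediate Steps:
M = -4814/7211 (M = 4814*(-1/7211) = -4814/7211 ≈ -0.66759)
o = -4814/7211 ≈ -0.66759
W = 10952 (W = (2180 + 5838) + 2934 = 8018 + 2934 = 10952)
W - 1/o = 10952 - 1/(-4814/7211) = 10952 - 1*(-7211/4814) = 10952 + 7211/4814 = 52730139/4814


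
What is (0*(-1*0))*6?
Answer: 0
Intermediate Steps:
(0*(-1*0))*6 = (0*0)*6 = 0*6 = 0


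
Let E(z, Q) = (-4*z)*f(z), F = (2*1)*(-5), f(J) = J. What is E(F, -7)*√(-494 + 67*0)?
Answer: -400*I*√494 ≈ -8890.4*I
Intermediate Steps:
F = -10 (F = 2*(-5) = -10)
E(z, Q) = -4*z² (E(z, Q) = (-4*z)*z = -4*z²)
E(F, -7)*√(-494 + 67*0) = (-4*(-10)²)*√(-494 + 67*0) = (-4*100)*√(-494 + 0) = -400*I*√494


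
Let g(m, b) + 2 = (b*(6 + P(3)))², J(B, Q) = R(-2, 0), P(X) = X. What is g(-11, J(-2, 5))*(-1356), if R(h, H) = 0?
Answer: 2712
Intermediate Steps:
J(B, Q) = 0
g(m, b) = -2 + 81*b² (g(m, b) = -2 + (b*(6 + 3))² = -2 + (b*9)² = -2 + (9*b)² = -2 + 81*b²)
g(-11, J(-2, 5))*(-1356) = (-2 + 81*0²)*(-1356) = (-2 + 81*0)*(-1356) = (-2 + 0)*(-1356) = -2*(-1356) = 2712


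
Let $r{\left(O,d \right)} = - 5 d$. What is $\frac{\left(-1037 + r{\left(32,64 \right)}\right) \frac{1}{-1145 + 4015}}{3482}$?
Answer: $- \frac{1357}{9993340} \approx -0.00013579$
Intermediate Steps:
$\frac{\left(-1037 + r{\left(32,64 \right)}\right) \frac{1}{-1145 + 4015}}{3482} = \frac{\left(-1037 - 320\right) \frac{1}{-1145 + 4015}}{3482} = \frac{-1037 - 320}{2870} \cdot \frac{1}{3482} = \left(-1357\right) \frac{1}{2870} \cdot \frac{1}{3482} = \left(- \frac{1357}{2870}\right) \frac{1}{3482} = - \frac{1357}{9993340}$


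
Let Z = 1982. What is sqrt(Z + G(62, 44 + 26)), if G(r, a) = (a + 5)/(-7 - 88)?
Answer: sqrt(715217)/19 ≈ 44.511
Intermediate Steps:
G(r, a) = -1/19 - a/95 (G(r, a) = (5 + a)/(-95) = (5 + a)*(-1/95) = -1/19 - a/95)
sqrt(Z + G(62, 44 + 26)) = sqrt(1982 + (-1/19 - (44 + 26)/95)) = sqrt(1982 + (-1/19 - 1/95*70)) = sqrt(1982 + (-1/19 - 14/19)) = sqrt(1982 - 15/19) = sqrt(37643/19) = sqrt(715217)/19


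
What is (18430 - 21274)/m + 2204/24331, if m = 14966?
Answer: -624350/6278237 ≈ -0.099447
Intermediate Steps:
(18430 - 21274)/m + 2204/24331 = (18430 - 21274)/14966 + 2204/24331 = -2844*1/14966 + 2204*(1/24331) = -1422/7483 + 76/839 = -624350/6278237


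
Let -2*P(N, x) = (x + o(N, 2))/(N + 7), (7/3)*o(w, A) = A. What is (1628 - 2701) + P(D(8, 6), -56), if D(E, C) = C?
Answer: -97450/91 ≈ -1070.9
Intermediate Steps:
o(w, A) = 3*A/7
P(N, x) = -(6/7 + x)/(2*(7 + N)) (P(N, x) = -(x + (3/7)*2)/(2*(N + 7)) = -(x + 6/7)/(2*(7 + N)) = -(6/7 + x)/(2*(7 + N)))
(1628 - 2701) + P(D(8, 6), -56) = (1628 - 2701) + (-6 - 7*(-56))/(14*(7 + 6)) = -1073 + (1/14)*(-6 + 392)/13 = -1073 + (1/14)*(1/13)*386 = -1073 + 193/91 = -97450/91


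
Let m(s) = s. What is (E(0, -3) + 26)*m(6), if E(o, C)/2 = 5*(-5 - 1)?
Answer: -204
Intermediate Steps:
E(o, C) = -60 (E(o, C) = 2*(5*(-5 - 1)) = 2*(5*(-6)) = 2*(-30) = -60)
(E(0, -3) + 26)*m(6) = (-60 + 26)*6 = -34*6 = -204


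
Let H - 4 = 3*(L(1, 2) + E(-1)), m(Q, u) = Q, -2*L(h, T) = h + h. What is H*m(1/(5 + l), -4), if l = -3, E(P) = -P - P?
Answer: 7/2 ≈ 3.5000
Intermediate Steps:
L(h, T) = -h (L(h, T) = -(h + h)/2 = -h)
E(P) = -2*P
H = 7 (H = 4 + 3*(-1*1 - 2*(-1)) = 4 + 3*(-1 + 2) = 4 + 3*1 = 4 + 3 = 7)
H*m(1/(5 + l), -4) = 7/(5 - 3) = 7/2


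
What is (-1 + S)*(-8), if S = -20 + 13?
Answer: 64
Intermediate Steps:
S = -7
(-1 + S)*(-8) = (-1 - 7)*(-8) = -8*(-8) = 64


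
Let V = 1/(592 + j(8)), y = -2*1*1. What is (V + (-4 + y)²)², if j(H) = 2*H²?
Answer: 671898241/518400 ≈ 1296.1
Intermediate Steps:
y = -2 (y = -2*1 = -2)
V = 1/720 (V = 1/(592 + 2*8²) = 1/(592 + 2*64) = 1/(592 + 128) = 1/720 ≈ 0.0013889)
(V + (-4 + y)²)² = (1/720 + (-4 - 2)²)² = (1/720 + (-6)²)² = (1/720 + 36)² = (25921/720)² = 671898241/518400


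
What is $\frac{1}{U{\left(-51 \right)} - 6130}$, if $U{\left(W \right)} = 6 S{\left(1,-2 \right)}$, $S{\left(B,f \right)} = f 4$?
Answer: $- \frac{1}{6178} \approx -0.00016186$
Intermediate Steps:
$S{\left(B,f \right)} = 4 f$
$U{\left(W \right)} = -48$ ($U{\left(W \right)} = 6 \cdot 4 \left(-2\right) = 6 \left(-8\right) = -48$)
$\frac{1}{U{\left(-51 \right)} - 6130} = \frac{1}{-48 - 6130} = \frac{1}{-6178} = - \frac{1}{6178}$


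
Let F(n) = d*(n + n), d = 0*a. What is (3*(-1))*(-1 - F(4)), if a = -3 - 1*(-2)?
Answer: 3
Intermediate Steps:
a = -1 (a = -3 + 2 = -1)
d = 0 (d = 0*(-1) = 0)
F(n) = 0 (F(n) = 0*(n + n) = 0*(2*n) = 0)
(3*(-1))*(-1 - F(4)) = (3*(-1))*(-1 - 1*0) = -3*(-1 + 0) = -3*(-1) = 3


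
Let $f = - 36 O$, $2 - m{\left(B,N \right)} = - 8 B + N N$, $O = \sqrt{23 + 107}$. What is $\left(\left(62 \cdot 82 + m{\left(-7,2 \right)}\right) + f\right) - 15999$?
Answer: $-10973 - 36 \sqrt{130} \approx -11383.0$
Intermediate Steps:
$O = \sqrt{130} \approx 11.402$
$m{\left(B,N \right)} = 2 - N^{2} + 8 B$ ($m{\left(B,N \right)} = 2 - \left(- 8 B + N N\right) = 2 - \left(- 8 B + N^{2}\right) = 2 - \left(N^{2} - 8 B\right) = 2 + \left(- N^{2} + 8 B\right) = 2 - N^{2} + 8 B$)
$f = - 36 \sqrt{130} \approx -410.46$
$\left(\left(62 \cdot 82 + m{\left(-7,2 \right)}\right) + f\right) - 15999 = \left(\left(62 \cdot 82 + \left(2 - 2^{2} + 8 \left(-7\right)\right)\right) - 36 \sqrt{130}\right) - 15999 = \left(\left(5084 - 58\right) - 36 \sqrt{130}\right) - 15999 = \left(5026 - 36 \sqrt{130}\right) - 15999 = -10973 - 36 \sqrt{130}$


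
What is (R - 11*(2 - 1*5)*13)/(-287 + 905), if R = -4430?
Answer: -4001/618 ≈ -6.4741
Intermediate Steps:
(R - 11*(2 - 1*5)*13)/(-287 + 905) = (-4430 - 11*(2 - 1*5)*13)/(-287 + 905) = (-4430 - 11*(2 - 5)*13)/618 = (-4430 - 11*(-3)*13)*(1/618) = (-4430 + 33*13)*(1/618) = (-4430 + 429)*(1/618) = -4001*1/618 = -4001/618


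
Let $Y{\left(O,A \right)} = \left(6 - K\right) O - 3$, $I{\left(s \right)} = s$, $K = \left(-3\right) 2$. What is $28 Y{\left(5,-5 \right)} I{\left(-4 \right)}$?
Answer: $-6384$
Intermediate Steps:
$K = -6$
$Y{\left(O,A \right)} = -3 + 12 O$ ($Y{\left(O,A \right)} = \left(6 - -6\right) O - 3 = \left(6 + 6\right) O - 3 = 12 O - 3 = -3 + 12 O$)
$28 Y{\left(5,-5 \right)} I{\left(-4 \right)} = 28 \left(-3 + 12 \cdot 5\right) \left(-4\right) = 28 \left(-3 + 60\right) \left(-4\right) = 28 \cdot 57 \left(-4\right) = 1596 \left(-4\right) = -6384$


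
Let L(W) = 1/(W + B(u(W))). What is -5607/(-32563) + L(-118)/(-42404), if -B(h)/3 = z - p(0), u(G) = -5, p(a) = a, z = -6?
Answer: 23775955363/138080145200 ≈ 0.17219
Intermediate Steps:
B(h) = 18 (B(h) = -3*(-6 - 1*0) = -3*(-6 + 0) = -3*(-6) = 18)
L(W) = 1/(18 + W) (L(W) = 1/(W + 18) = 1/(18 + W))
-5607/(-32563) + L(-118)/(-42404) = -5607/(-32563) + 1/((18 - 118)*(-42404)) = -5607*(-1/32563) - 1/42404/(-100) = 5607/32563 - 1/100*(-1/42404) = 5607/32563 + 1/4240400 = 23775955363/138080145200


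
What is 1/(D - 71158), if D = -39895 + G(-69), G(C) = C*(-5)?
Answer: -1/110708 ≈ -9.0328e-6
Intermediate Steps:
G(C) = -5*C
D = -39550 (D = -39895 - 5*(-69) = -39895 + 345 = -39550)
1/(D - 71158) = 1/(-39550 - 71158) = 1/(-110708) = -1/110708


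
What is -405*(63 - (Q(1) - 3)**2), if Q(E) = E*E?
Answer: -23895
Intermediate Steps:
Q(E) = E**2
-405*(63 - (Q(1) - 3)**2) = -405*(63 - (1**2 - 3)**2) = -405*(63 - (1 - 3)**2) = -405*(63 - 1*(-2)**2) = -405*(63 - 1*4) = -405*(63 - 4) = -405*59 = -23895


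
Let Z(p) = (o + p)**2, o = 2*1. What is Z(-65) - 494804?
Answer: -490835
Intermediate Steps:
o = 2
Z(p) = (2 + p)**2
Z(-65) - 494804 = (2 - 65)**2 - 494804 = (-63)**2 - 494804 = 3969 - 494804 = -490835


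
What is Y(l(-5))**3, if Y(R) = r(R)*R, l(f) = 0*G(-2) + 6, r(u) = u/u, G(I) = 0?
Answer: 216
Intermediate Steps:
r(u) = 1
l(f) = 6 (l(f) = 0*0 + 6 = 0 + 6 = 6)
Y(R) = R (Y(R) = 1*R = R)
Y(l(-5))**3 = 6**3 = 216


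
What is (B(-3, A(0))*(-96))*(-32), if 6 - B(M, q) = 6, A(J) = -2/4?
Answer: 0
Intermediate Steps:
A(J) = -½ (A(J) = -2*¼ = -½)
B(M, q) = 0 (B(M, q) = 6 - 1*6 = 6 - 6 = 0)
(B(-3, A(0))*(-96))*(-32) = (0*(-96))*(-32) = 0*(-32) = 0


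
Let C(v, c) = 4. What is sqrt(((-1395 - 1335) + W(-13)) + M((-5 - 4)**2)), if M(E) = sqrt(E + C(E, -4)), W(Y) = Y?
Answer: sqrt(-2743 + sqrt(85)) ≈ 52.286*I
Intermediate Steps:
M(E) = sqrt(4 + E) (M(E) = sqrt(E + 4) = sqrt(4 + E))
sqrt(((-1395 - 1335) + W(-13)) + M((-5 - 4)**2)) = sqrt(((-1395 - 1335) - 13) + sqrt(4 + (-5 - 4)**2)) = sqrt((-2730 - 13) + sqrt(4 + (-9)**2)) = sqrt(-2743 + sqrt(4 + 81)) = sqrt(-2743 + sqrt(85))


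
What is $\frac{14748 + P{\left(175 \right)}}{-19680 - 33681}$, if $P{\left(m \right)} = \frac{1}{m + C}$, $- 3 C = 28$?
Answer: $- \frac{2443253}{8840139} \approx -0.27638$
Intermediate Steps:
$C = - \frac{28}{3}$ ($C = \left(- \frac{1}{3}\right) 28 = - \frac{28}{3} \approx -9.3333$)
$P{\left(m \right)} = \frac{1}{- \frac{28}{3} + m}$ ($P{\left(m \right)} = \frac{1}{m - \frac{28}{3}} = \frac{1}{- \frac{28}{3} + m}$)
$\frac{14748 + P{\left(175 \right)}}{-19680 - 33681} = \frac{14748 + \frac{3}{-28 + 3 \cdot 175}}{-19680 - 33681} = \frac{14748 + \frac{3}{-28 + 525}}{-53361} = \left(14748 + \frac{3}{497}\right) \left(- \frac{1}{53361}\right) = \frac{7329759}{497} \left(- \frac{1}{53361}\right) = - \frac{2443253}{8840139}$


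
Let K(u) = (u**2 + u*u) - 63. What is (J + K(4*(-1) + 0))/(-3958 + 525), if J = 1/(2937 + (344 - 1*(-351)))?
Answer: 112591/12468656 ≈ 0.0090299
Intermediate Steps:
K(u) = -63 + 2*u**2 (K(u) = (u**2 + u**2) - 63 = 2*u**2 - 63 = -63 + 2*u**2)
J = 1/3632 (J = 1/(2937 + (344 + 351)) = 1/(2937 + 695) = 1/3632 ≈ 0.00027533)
(J + K(4*(-1) + 0))/(-3958 + 525) = (1/3632 + (-63 + 2*(4*(-1) + 0)**2))/(-3958 + 525) = (1/3632 + (-63 + 2*(-4 + 0)**2))/(-3433) = (1/3632 + (-63 + 2*(-4)**2))*(-1/3433) = (1/3632 + (-63 + 2*16))*(-1/3433) = (1/3632 + (-63 + 32))*(-1/3433) = (1/3632 - 31)*(-1/3433) = -112591/3632*(-1/3433) = 112591/12468656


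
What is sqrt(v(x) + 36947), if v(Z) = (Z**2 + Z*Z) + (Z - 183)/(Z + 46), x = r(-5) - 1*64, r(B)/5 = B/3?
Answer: sqrt(2663585567)/237 ≈ 217.76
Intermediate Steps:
r(B) = 5*B/3 (r(B) = 5*(B/3) = 5*B/3)
x = -217/3 (x = (5/3)*(-5) - 1*64 = -25/3 - 64 = -217/3 ≈ -72.333)
v(Z) = 2*Z**2 + (-183 + Z)/(46 + Z) (v(Z) = (Z**2 + Z**2) + (-183 + Z)/(46 + Z) = 2*Z**2 + (-183 + Z)/(46 + Z))
sqrt(v(x) + 36947) = sqrt((-183 - 217/3 + 2*(-217/3)**3 + 92*(-217/3)**2)/(46 - 217/3) + 36947) = sqrt((-183 - 217/3 + 2*(-10218313/27) + 92*(47089/9))/(-79/3) + 36947) = sqrt(-3*(-183 - 217/3 - 20436626/27 + 4332188/9)/79 + 36947) = sqrt(-3/79*(-7446956/27) + 36947) = sqrt(7446956/711 + 36947) = sqrt(33716273/711) = sqrt(2663585567)/237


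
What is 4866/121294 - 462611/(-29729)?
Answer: 28128299974/1802974663 ≈ 15.601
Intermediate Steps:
4866/121294 - 462611/(-29729) = 4866*(1/121294) - 462611*(-1/29729) = 2433/60647 + 462611/29729 = 28128299974/1802974663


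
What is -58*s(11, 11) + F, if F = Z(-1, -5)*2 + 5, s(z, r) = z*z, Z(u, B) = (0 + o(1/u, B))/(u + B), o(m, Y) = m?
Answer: -21038/3 ≈ -7012.7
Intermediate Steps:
Z(u, B) = 1/(u*(B + u)) (Z(u, B) = (0 + 1/u)/(u + B) = 1/(u*(B + u)))
s(z, r) = z²
F = 16/3 (F = (1/((-1)*(-5 - 1)))*2 + 5 = -1/(-6)*2 + 5 = -1*(-⅙)*2 + 5 = (⅙)*2 + 5 = ⅓ + 5 = 16/3 ≈ 5.3333)
-58*s(11, 11) + F = -58*11² + 16/3 = -58*121 + 16/3 = -7018 + 16/3 = -21038/3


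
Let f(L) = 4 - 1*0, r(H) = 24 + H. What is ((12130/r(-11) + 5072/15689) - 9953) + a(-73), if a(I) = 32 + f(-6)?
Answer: -1832268063/203957 ≈ -8983.6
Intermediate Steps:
f(L) = 4 (f(L) = 4 + 0 = 4)
a(I) = 36 (a(I) = 32 + 4 = 36)
((12130/r(-11) + 5072/15689) - 9953) + a(-73) = ((12130/(24 - 11) + 5072/15689) - 9953) + 36 = ((12130/13 + 5072*(1/15689)) - 9953) + 36 = ((12130*(1/13) + 5072/15689) - 9953) + 36 = ((12130/13 + 5072/15689) - 9953) + 36 = (190373506/203957 - 9953) + 36 = -1839610515/203957 + 36 = -1832268063/203957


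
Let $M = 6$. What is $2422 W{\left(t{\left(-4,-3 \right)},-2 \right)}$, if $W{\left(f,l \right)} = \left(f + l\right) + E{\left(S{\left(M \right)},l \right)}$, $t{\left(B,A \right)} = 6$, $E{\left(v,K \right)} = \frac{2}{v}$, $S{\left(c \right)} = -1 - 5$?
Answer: $\frac{26642}{3} \approx 8880.7$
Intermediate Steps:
$S{\left(c \right)} = -6$ ($S{\left(c \right)} = -1 - 5 = -6$)
$W{\left(f,l \right)} = - \frac{1}{3} + f + l$ ($W{\left(f,l \right)} = \left(f + l\right) + \frac{2}{-6} = \left(f + l\right) + 2 \left(- \frac{1}{6}\right) = \left(f + l\right) - \frac{1}{3} = - \frac{1}{3} + f + l$)
$2422 W{\left(t{\left(-4,-3 \right)},-2 \right)} = 2422 \left(- \frac{1}{3} + 6 - 2\right) = 2422 \cdot \frac{11}{3} = \frac{26642}{3}$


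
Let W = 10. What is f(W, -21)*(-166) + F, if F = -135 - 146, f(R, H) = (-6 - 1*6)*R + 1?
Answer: 19473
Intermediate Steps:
f(R, H) = 1 - 12*R (f(R, H) = (-6 - 6)*R + 1 = -12*R + 1 = 1 - 12*R)
F = -281
f(W, -21)*(-166) + F = (1 - 12*10)*(-166) - 281 = (1 - 120)*(-166) - 281 = -119*(-166) - 281 = 19754 - 281 = 19473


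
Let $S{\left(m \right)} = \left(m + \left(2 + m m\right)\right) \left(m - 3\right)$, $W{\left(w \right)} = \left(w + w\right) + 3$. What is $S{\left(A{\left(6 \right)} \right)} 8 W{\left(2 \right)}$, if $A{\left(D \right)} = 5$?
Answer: $3584$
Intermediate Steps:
$W{\left(w \right)} = 3 + 2 w$ ($W{\left(w \right)} = 2 w + 3 = 3 + 2 w$)
$S{\left(m \right)} = \left(-3 + m\right) \left(2 + m + m^{2}\right)$ ($S{\left(m \right)} = \left(m + \left(2 + m^{2}\right)\right) \left(-3 + m\right) = \left(2 + m + m^{2}\right) \left(-3 + m\right) = \left(-3 + m\right) \left(2 + m + m^{2}\right)$)
$S{\left(A{\left(6 \right)} \right)} 8 W{\left(2 \right)} = \left(-6 + 5^{3} - 5 - 2 \cdot 5^{2}\right) 8 \left(3 + 2 \cdot 2\right) = \left(-6 + 125 - 5 - 50\right) 8 \left(3 + 4\right) = \left(-6 + 125 - 5 - 50\right) 8 \cdot 7 = 64 \cdot 8 \cdot 7 = 512 \cdot 7 = 3584$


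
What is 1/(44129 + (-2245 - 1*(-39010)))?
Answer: 1/80894 ≈ 1.2362e-5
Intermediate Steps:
1/(44129 + (-2245 - 1*(-39010))) = 1/(44129 + (-2245 + 39010)) = 1/(44129 + 36765) = 1/80894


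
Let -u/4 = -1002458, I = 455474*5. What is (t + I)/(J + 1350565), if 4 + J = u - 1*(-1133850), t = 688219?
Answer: 2965589/6494243 ≈ 0.45665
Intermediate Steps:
I = 2277370
u = 4009832 (u = -4*(-1002458) = 4009832)
J = 5143678 (J = -4 + (4009832 - 1*(-1133850)) = -4 + (4009832 + 1133850) = -4 + 5143682 = 5143678)
(t + I)/(J + 1350565) = (688219 + 2277370)/(5143678 + 1350565) = 2965589/6494243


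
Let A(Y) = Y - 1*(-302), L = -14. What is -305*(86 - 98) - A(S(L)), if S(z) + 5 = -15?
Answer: 3378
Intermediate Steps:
S(z) = -20 (S(z) = -5 - 15 = -20)
A(Y) = 302 + Y (A(Y) = Y + 302 = 302 + Y)
-305*(86 - 98) - A(S(L)) = -305*(86 - 98) - (302 - 20) = -305*(-12) - 1*282 = 3660 - 282 = 3378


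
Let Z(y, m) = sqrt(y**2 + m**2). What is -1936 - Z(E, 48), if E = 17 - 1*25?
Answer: -1936 - 8*sqrt(37) ≈ -1984.7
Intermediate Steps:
E = -8 (E = 17 - 25 = -8)
Z(y, m) = sqrt(m**2 + y**2)
-1936 - Z(E, 48) = -1936 - sqrt(48**2 + (-8)**2) = -1936 - sqrt(2304 + 64) = -1936 - sqrt(2368) = -1936 - 8*sqrt(37)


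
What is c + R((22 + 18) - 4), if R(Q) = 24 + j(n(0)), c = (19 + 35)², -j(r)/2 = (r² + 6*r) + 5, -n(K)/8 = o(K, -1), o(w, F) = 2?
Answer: 2610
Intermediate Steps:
n(K) = -16 (n(K) = -8*2 = -16)
j(r) = -10 - 12*r - 2*r² (j(r) = -2*((r² + 6*r) + 5) = -2*(5 + r² + 6*r) = -10 - 12*r - 2*r²)
c = 2916 (c = 54² = 2916)
R(Q) = -306 (R(Q) = 24 + (-10 - 12*(-16) - 2*(-16)²) = 24 + (-10 + 192 - 2*256) = 24 + (-10 + 192 - 512) = 24 - 330 = -306)
c + R((22 + 18) - 4) = 2916 - 306 = 2610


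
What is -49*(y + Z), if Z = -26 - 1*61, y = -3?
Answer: 4410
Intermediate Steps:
Z = -87 (Z = -26 - 61 = -87)
-49*(y + Z) = -49*(-3 - 87) = -49*(-90) = 4410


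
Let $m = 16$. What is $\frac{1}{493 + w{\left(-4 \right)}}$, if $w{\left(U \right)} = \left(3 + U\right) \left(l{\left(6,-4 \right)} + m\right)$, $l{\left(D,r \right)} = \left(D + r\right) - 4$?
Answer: $\frac{1}{479} \approx 0.0020877$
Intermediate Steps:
$l{\left(D,r \right)} = -4 + D + r$
$w{\left(U \right)} = 42 + 14 U$ ($w{\left(U \right)} = \left(3 + U\right) \left(\left(-4 + 6 - 4\right) + 16\right) = \left(3 + U\right) \left(-2 + 16\right) = \left(3 + U\right) 14 = 42 + 14 U$)
$\frac{1}{493 + w{\left(-4 \right)}} = \frac{1}{493 + \left(42 + 14 \left(-4\right)\right)} = \frac{1}{493 + \left(42 - 56\right)} = \frac{1}{493 - 14} = \frac{1}{479}$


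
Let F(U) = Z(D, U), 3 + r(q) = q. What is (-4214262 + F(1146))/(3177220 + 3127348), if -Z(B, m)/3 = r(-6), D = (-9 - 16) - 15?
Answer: -4214235/6304568 ≈ -0.66844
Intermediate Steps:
r(q) = -3 + q
D = -40 (D = -25 - 15 = -40)
Z(B, m) = 27 (Z(B, m) = -3*(-3 - 6) = -3*(-9) = 27)
F(U) = 27
(-4214262 + F(1146))/(3177220 + 3127348) = (-4214262 + 27)/(3177220 + 3127348) = -4214235/6304568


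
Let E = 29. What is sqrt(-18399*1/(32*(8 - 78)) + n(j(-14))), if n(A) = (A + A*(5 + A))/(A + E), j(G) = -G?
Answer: sqrt(2134627285)/12040 ≈ 3.8374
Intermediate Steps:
n(A) = (A + A*(5 + A))/(29 + A) (n(A) = (A + A*(5 + A))/(A + 29) = (A + A*(5 + A))/(29 + A))
sqrt(-18399*1/(32*(8 - 78)) + n(j(-14))) = sqrt(-18399*1/(32*(8 - 78)) + (-1*(-14))*(6 - 1*(-14))/(29 - 1*(-14))) = sqrt(-18399/(32*(-70)) + 14*(6 + 14)/(29 + 14)) = sqrt(-18399/(-2240) + 14*20/43) = sqrt(-18399*(-1/2240) + 14*(1/43)*20) = sqrt(18399/2240 + 280/43) = sqrt(1418357/96320) = sqrt(2134627285)/12040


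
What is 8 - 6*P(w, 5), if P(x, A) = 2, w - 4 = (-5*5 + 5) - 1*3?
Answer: -4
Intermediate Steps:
w = -19 (w = 4 + ((-5*5 + 5) - 1*3) = 4 + ((-25 + 5) - 3) = 4 + (-20 - 3) = 4 - 23 = -19)
8 - 6*P(w, 5) = 8 - 6*2 = 8 - 12 = -4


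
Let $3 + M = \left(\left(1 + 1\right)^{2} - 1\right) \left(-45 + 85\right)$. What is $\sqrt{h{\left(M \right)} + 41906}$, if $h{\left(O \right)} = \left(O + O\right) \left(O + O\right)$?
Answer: $\sqrt{96662} \approx 310.91$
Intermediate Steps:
$M = 117$ ($M = -3 + \left(\left(1 + 1\right)^{2} - 1\right) \left(-45 + 85\right) = -3 + \left(2^{2} - 1\right) 40 = -3 + \left(4 - 1\right) 40 = -3 + 3 \cdot 40 = -3 + 120 = 117$)
$h{\left(O \right)} = 4 O^{2}$ ($h{\left(O \right)} = 2 O 2 O = 4 O^{2}$)
$\sqrt{h{\left(M \right)} + 41906} = \sqrt{4 \cdot 117^{2} + 41906} = \sqrt{4 \cdot 13689 + 41906} = \sqrt{54756 + 41906} = \sqrt{96662}$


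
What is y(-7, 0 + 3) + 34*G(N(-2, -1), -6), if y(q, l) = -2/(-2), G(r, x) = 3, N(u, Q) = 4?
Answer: 103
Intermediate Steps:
y(q, l) = 1 (y(q, l) = -2*(-½) = 1)
y(-7, 0 + 3) + 34*G(N(-2, -1), -6) = 1 + 34*3 = 1 + 102 = 103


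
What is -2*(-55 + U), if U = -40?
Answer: 190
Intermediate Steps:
-2*(-55 + U) = -2*(-55 - 40) = -2*(-95) = 190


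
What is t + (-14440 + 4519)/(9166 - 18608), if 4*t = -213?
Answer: -985731/18884 ≈ -52.199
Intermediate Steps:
t = -213/4 (t = (¼)*(-213) = -213/4 ≈ -53.250)
t + (-14440 + 4519)/(9166 - 18608) = -213/4 + (-14440 + 4519)/(9166 - 18608) = -213/4 - 9921/(-9442) = -213/4 - 9921*(-1/9442) = -213/4 + 9921/9442 = -985731/18884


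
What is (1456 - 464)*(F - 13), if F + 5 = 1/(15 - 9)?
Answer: -53072/3 ≈ -17691.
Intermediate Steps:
F = -29/6 (F = -5 + 1/(15 - 9) = -5 + 1/6 = -5 + ⅙ = -29/6 ≈ -4.8333)
(1456 - 464)*(F - 13) = (1456 - 464)*(-29/6 - 13) = 992*(-107/6) = -53072/3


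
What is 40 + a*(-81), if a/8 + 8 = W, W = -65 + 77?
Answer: -2552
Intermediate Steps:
W = 12
a = 32 (a = -64 + 8*12 = -64 + 96 = 32)
40 + a*(-81) = 40 + 32*(-81) = 40 - 2592 = -2552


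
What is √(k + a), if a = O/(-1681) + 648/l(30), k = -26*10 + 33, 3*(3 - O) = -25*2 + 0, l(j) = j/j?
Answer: 2*√1592283/123 ≈ 20.518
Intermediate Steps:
l(j) = 1
O = 59/3 (O = 3 - (-25*2 + 0)/3 = 3 - (-50 + 0)/3 = 3 - ⅓*(-50) = 3 + 50/3 = 59/3 ≈ 19.667)
k = -227 (k = -260 + 33 = -227)
a = 3267805/5043 (a = (59/3)/(-1681) + 648/1 = (59/3)*(-1/1681) + 648*1 = -59/5043 + 648 = 3267805/5043 ≈ 647.99)
√(k + a) = √(-227 + 3267805/5043) = √(2123044/5043) = 2*√1592283/123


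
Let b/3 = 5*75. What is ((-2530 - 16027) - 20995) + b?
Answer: -38427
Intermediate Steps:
b = 1125 (b = 3*(5*75) = 3*375 = 1125)
((-2530 - 16027) - 20995) + b = ((-2530 - 16027) - 20995) + 1125 = (-18557 - 20995) + 1125 = -39552 + 1125 = -38427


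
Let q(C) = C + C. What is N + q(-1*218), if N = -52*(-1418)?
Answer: 73300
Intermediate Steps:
q(C) = 2*C
N = 73736
N + q(-1*218) = 73736 + 2*(-1*218) = 73736 + 2*(-218) = 73736 - 436 = 73300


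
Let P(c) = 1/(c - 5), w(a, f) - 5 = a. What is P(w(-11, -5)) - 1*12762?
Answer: -140383/11 ≈ -12762.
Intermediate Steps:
w(a, f) = 5 + a
P(c) = 1/(-5 + c)
P(w(-11, -5)) - 1*12762 = 1/(-5 + (5 - 11)) - 1*12762 = 1/(-5 - 6) - 12762 = 1/(-11) - 12762 = -1/11 - 12762 = -140383/11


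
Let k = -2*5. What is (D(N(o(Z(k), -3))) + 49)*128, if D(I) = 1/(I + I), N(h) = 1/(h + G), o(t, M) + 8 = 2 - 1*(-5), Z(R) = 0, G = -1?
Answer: 6144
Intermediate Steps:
k = -10
o(t, M) = -1 (o(t, M) = -8 + (2 - 1*(-5)) = -8 + (2 + 5) = -8 + 7 = -1)
N(h) = 1/(-1 + h) (N(h) = 1/(h - 1) = 1/(-1 + h))
D(I) = 1/(2*I)
(D(N(o(Z(k), -3))) + 49)*128 = (1/(2*(1/(-1 - 1))) + 49)*128 = (1/(2*(1/(-2))) + 49)*128 = (1/(2*(-½)) + 49)*128 = ((½)*(-2) + 49)*128 = (-1 + 49)*128 = 48*128 = 6144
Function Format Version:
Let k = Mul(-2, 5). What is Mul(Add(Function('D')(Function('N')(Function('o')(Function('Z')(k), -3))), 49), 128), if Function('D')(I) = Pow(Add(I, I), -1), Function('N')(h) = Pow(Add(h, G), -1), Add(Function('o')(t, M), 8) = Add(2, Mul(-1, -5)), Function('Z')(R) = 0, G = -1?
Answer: 6144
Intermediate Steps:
k = -10
Function('o')(t, M) = -1 (Function('o')(t, M) = Add(-8, Add(2, Mul(-1, -5))) = Add(-8, Add(2, 5)) = Add(-8, 7) = -1)
Function('N')(h) = Pow(Add(-1, h), -1) (Function('N')(h) = Pow(Add(h, -1), -1) = Pow(Add(-1, h), -1))
Function('D')(I) = Mul(Rational(1, 2), Pow(I, -1)) (Function('D')(I) = Pow(Mul(2, I), -1) = Mul(Rational(1, 2), Pow(I, -1)))
Mul(Add(Function('D')(Function('N')(Function('o')(Function('Z')(k), -3))), 49), 128) = Mul(Add(Mul(Rational(1, 2), Pow(Pow(Add(-1, -1), -1), -1)), 49), 128) = Mul(Add(Mul(Rational(1, 2), Pow(Pow(-2, -1), -1)), 49), 128) = Mul(Add(Mul(Rational(1, 2), Pow(Rational(-1, 2), -1)), 49), 128) = Mul(Add(Mul(Rational(1, 2), -2), 49), 128) = Mul(Add(-1, 49), 128) = Mul(48, 128) = 6144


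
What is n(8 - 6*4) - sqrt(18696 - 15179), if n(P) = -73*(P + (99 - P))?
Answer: -7227 - sqrt(3517) ≈ -7286.3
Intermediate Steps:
n(P) = -7227 (n(P) = -73*99 = -7227)
n(8 - 6*4) - sqrt(18696 - 15179) = -7227 - sqrt(18696 - 15179) = -7227 - sqrt(3517)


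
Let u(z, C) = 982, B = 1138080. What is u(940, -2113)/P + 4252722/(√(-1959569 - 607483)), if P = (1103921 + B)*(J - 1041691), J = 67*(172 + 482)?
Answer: -982/2237232263873 - 708787*I*√7923/23769 ≈ -4.3894e-10 - 2654.3*I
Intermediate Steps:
J = 43818 (J = 67*654 = 43818)
P = -2237232263873 (P = (1103921 + 1138080)*(43818 - 1041691) = 2242001*(-997873) = -2237232263873)
u(940, -2113)/P + 4252722/(√(-1959569 - 607483)) = 982/(-2237232263873) + 4252722/(√(-1959569 - 607483)) = 982*(-1/2237232263873) + 4252722/(√(-2567052)) = -982/2237232263873 + 4252722/((18*I*√7923)) = -982/2237232263873 + 4252722*(-I*√7923/142614) = -982/2237232263873 - 708787*I*√7923/23769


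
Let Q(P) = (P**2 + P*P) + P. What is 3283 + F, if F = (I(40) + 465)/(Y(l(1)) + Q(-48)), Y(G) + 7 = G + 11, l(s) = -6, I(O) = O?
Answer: 14964419/4558 ≈ 3283.1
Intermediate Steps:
Q(P) = P + 2*P**2 (Q(P) = (P**2 + P**2) + P = 2*P**2 + P = P + 2*P**2)
Y(G) = 4 + G (Y(G) = -7 + (G + 11) = -7 + (11 + G) = 4 + G)
F = 505/4558 (F = (40 + 465)/((4 - 6) - 48*(1 + 2*(-48))) = 505/(-2 - 48*(1 - 96)) = 505/(-2 - 48*(-95)) = 505/(-2 + 4560) = 505/4558 ≈ 0.11079)
3283 + F = 3283 + 505/4558 = 14964419/4558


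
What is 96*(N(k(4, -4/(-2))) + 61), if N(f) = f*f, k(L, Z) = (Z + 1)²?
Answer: 13632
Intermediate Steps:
k(L, Z) = (1 + Z)²
N(f) = f²
96*(N(k(4, -4/(-2))) + 61) = 96*(((1 - 4/(-2))²)² + 61) = 96*(((1 - 4*(-½))²)² + 61) = 96*(((1 + 2)²)² + 61) = 96*((3²)² + 61) = 96*(9² + 61) = 96*(81 + 61) = 96*142 = 13632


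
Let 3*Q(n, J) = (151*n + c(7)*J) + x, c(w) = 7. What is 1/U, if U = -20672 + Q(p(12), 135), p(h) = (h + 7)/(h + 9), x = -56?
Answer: -63/1280798 ≈ -4.9188e-5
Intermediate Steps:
p(h) = (7 + h)/(9 + h)
Q(n, J) = -56/3 + 7*J/3 + 151*n/3 (Q(n, J) = ((151*n + 7*J) - 56)/3 = ((7*J + 151*n) - 56)/3 = (-56 + 7*J + 151*n)/3 = -56/3 + 7*J/3 + 151*n/3)
U = -1280798/63 (U = -20672 + (-56/3 + (7/3)*135 + 151*((7 + 12)/(9 + 12))/3) = -20672 + (-56/3 + 315 + 151*(19/21)/3) = -20672 + (-56/3 + 315 + 151*((1/21)*19)/3) = -20672 + (-56/3 + 315 + (151/3)*(19/21)) = -20672 + (-56/3 + 315 + 2869/63) = -20672 + 21538/63 = -1280798/63 ≈ -20330.)
1/U = 1/(-1280798/63) = -63/1280798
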